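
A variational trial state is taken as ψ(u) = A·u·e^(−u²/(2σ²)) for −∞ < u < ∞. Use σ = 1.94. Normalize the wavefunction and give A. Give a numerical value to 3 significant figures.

A ≈ 0.393

Require ∫ |ψ|² du = 1 over the whole domain.
With ∫_{−∞}^{∞} u^(2m) e^(−αu²) du = (2m−1)!!·√π / (2^m α^(m+1/2)), the integral (without the A² prefactor) comes out to √(π)·σ^3/2.
So A² = (√(π)·σ^3/2)^(−1).
Substituting σ = 1.94 gives A² = 0.1545, so A = 0.3931.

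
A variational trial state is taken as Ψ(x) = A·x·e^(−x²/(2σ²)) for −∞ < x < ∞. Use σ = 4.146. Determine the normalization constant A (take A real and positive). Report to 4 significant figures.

Normalization requires ∫|Ψ|² dx = 1, integrated from −∞ to ∞.
With ∫_{−∞}^{∞} x^(2m) e^(−αx²) dx = (2m−1)!!·√π / (2^m α^(m+1/2)), with Ψ = A·x·e^(−x²/(2σ²)), the integral evaluates to A²·[√(π)·σ^3/2].
Plugging in σ = 4.146 yields A = 0.12583.

A ≈ 0.1258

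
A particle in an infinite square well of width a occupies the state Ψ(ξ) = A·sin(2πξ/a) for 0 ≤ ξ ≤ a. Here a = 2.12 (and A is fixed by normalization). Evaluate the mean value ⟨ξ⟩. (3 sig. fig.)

⟨ξ⟩ ≈ 1.06

⟨ξ⟩ = ∫ ξ |Ψ|² dξ over the full domain.
With ∫₀^a sin²(nπξ/a) dξ = a/2, evaluating both integrals, ⟨ξ⟩ = a/2.
Putting a = 2.12 gives 1.060.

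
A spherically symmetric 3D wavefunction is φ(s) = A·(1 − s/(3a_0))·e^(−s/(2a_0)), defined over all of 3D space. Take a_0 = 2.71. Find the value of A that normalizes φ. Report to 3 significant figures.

We need A² ∫|f|² 4πs² ds = 1, taking the integral from 0 to ∞.
The angular integral contributes 4π, leaving ∫₀^∞ s²|φ|² ds.
Using ∫₀^∞ sⁿ e^(−αs) ds = n!/αⁿ⁺¹, carrying out the integral gives A² · 8·π·a_0^3/3.
Substituting a_0 = 2.71 gives A² = 0.005998, so A = 0.07744.

A ≈ 0.0774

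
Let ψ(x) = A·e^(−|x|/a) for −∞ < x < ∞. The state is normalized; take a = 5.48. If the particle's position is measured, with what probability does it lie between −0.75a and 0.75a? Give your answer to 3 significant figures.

P ≈ 0.777

|ψ|² is the probability density, so P = ∫_{−0.75a}^{0.75a} |ψ|² dx.
Since A² = 1/(a), this is the region integral divided by the full normalization integral.
By symmetry take twice the x ≥ 0 contribution in numerator and denominator; the 2's cancel. In terms of u = x/a (A² and the length scale cancel between numerator and denominator), P = [∫_{0}^{0.75} e^(-2·u) du] / [∫_{0}^{∞} e^(-2·u) du].
An antiderivative of e^(-2·u) is -e^(-2·u)/2; evaluating from 0 to 0.75 gives 1/2 - e^(-3/2)/2, while the full integral is 1/2.
This works out to P = 0.7769.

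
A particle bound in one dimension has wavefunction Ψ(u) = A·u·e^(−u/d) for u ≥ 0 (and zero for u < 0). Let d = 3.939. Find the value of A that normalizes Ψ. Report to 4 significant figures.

A ≈ 0.2558

We need A² ∫|f|² du = 1, taking the integral from 0 to ∞.
With Ψ = A·u·e^(−u/d), the integral evaluates to A²·[d^3/4].
Setting this equal to 1 gives A² = 1/(d^3/4).
With d = 3.939: A² = 0.065449 and A = 0.25583.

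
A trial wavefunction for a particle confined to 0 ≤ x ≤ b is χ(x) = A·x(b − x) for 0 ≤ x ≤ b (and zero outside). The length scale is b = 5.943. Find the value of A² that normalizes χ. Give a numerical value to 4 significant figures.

Normalization requires ∫|χ|² dx = 1, integrated from 0 to b.
Carrying out the integral gives A² · b^5/30.
Hence A² = 1/[b^5/30].
Substituting b = 5.943 gives A² = 0.0040466, so A = 0.063613.

A^2 ≈ 0.004047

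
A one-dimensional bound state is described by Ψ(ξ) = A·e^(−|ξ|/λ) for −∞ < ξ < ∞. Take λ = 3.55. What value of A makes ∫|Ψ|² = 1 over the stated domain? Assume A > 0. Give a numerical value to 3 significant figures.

We need A² ∫|f|² dξ = 1, taking the integral from −∞ to ∞.
The integral (without the A² prefactor) comes out to λ.
Setting this equal to 1 gives A² = 1/(λ).
With λ = 3.55: A² = 0.2817 and A = 0.5307.

A ≈ 0.531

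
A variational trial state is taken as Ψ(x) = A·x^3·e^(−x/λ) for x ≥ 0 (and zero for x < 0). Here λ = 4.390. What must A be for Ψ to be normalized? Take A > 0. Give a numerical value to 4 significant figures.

The normalization condition is ∫|Ψ|² dx = 1 from 0 to ∞.
With ∫₀^∞ x^6 e^(−αx) dx = 6!/α^7, the integral (without the A² prefactor) comes out to 45·λ^7/8.
Setting this equal to 1 gives A² = 1/(45·λ^7/8).
Plugging in λ = 4.390 yields A = 0.0023786.

A ≈ 0.002379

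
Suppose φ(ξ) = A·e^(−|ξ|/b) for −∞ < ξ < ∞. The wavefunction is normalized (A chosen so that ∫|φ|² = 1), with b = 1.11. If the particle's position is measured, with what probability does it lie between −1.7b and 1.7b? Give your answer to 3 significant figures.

P ≈ 0.967

P = ∫_{−1.7b}^{1.7b} |φ(ξ)|² dξ.
With A² fixed by ∫|φ|² = 1, i.e. A² = (b)^(−1), substitute and integrate.
Both integrals are even about ξ = 0, so only the ξ ≥ 0 halves are needed (the factors of 2 cancel). In terms of u = ξ/b (A² and the length scale cancel between numerator and denominator), P = [∫_{0}^{1.7} e^(-2·u) du] / [∫_{0}^{∞} e^(-2·u) du].
Using ∫ e^(-2·u) du = -e^(-2·u)/2, the numerator is 1/2 - e^(-17/5)/2 and the denominator is 1/2.
Evaluating gives P = 0.9666.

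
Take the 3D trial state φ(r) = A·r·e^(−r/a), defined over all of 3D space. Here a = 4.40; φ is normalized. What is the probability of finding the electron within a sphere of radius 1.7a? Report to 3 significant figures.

P = ∫ |φ|² 4πr² dr over r ≤ 1.7a.
A² is fixed by ∫₀^∞ 4πr²|φ|² dr = 1, i.e. A² = (3·π·a^5)^(−1).
Let u = r/a; then A², 4π and the length scale all cancel, so P = ∫_{0}^{1.7} u^4·e^(-2·u) du ÷ ∫_{0}^{∞} u^4·e^(-2·u) du.
With ∫ u^4·e^(-2·u) du = -(u^4/2 + u^3 + 3·u^2/2 + 3·u/2 + 3/4)·e^(-2·u) + C, the region integral is ≈ 0.19186 and the full one is 3/4.
Taking the ratio yields P = 0.2558.

P ≈ 0.256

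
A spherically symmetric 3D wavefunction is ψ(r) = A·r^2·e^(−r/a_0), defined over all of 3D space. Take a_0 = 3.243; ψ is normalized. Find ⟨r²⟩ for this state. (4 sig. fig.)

The expectation value is the |ψ|²-weighted average of r^2: ∫ r^2|ψ|² 4πr² dr.
Evaluating both integrals, ⟨r²⟩ = 14·a_0^2.
Putting a_0 = 3.243 gives 147.24.

⟨r^2⟩ ≈ 147.2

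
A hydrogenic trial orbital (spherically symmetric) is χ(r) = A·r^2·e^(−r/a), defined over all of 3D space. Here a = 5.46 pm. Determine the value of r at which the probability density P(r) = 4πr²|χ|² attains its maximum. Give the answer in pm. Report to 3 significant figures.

The maximum of P(r) = 4πr²|χ|² occurs where its derivative vanishes.
This gives r = 3·a.
With a = 5.46, the most probable radial distance is 16.38 pm.

r ≈ 16.4 pm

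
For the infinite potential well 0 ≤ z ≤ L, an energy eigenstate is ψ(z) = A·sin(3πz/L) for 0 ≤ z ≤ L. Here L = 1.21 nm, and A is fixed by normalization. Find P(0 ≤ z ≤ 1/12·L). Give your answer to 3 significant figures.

P ≈ 0.0303

|ψ|² is the probability density, so P = ∫_{0}^{1/12·L} |ψ|² dz.
With A² fixed by ∫|ψ|² = 1, i.e. A² = (L/2)^(−1), substitute and integrate.
In terms of u = z/L (A² and the length scale cancel between numerator and denominator), P = [∫_{0}^{1/12} sin(3·π·u)^2 du] / [∫_{0}^{1} sin(3·π·u)^2 du].
An antiderivative of sin(3·π·u)^2 is u/2 - sin(6·π·u)/(12·π); evaluating from 0 to 1/12 gives 1/24 - 1/(12·π), while the full integral is 1/2.
Taking the ratio, P = (-2 + π)/(12·π).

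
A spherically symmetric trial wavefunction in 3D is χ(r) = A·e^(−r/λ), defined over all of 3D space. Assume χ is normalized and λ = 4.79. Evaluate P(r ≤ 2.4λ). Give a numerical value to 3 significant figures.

P ≈ 0.857

With dV = 4πr²dr, the probability is ∫|χ|² dV over r ≤ 2.4λ.
Normalization gives A² = 1/(π·λ^3).
Let u = r/λ; then A², 4π and the length scale all cancel, so P = ∫_{0}^{2.4} u^2·e^(-2·u) du ÷ ∫_{0}^{∞} u^2·e^(-2·u) du.
Using ∫ u^2·e^(-2·u) du = -(2·u^2 + 2·u + 1)·e^(-2·u)/4, the numerator is 1/4 - 433·e^(-24/5)/100 and the denominator is 1/4.
Taking the ratio yields P = 0.8575.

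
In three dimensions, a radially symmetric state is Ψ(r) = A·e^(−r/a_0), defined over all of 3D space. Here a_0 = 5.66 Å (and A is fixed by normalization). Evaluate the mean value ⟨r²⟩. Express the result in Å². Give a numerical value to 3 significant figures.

The expectation value is the |Ψ|²-weighted average of r^2: ∫ r^2|Ψ|² 4πr² dr.
Recall ∫₀^∞ r^m e^(−r/β) dr = m!·β^(m+1), since the A² factors cancel between numerator and denominator, ⟨r²⟩ = 3·a_0^2.
Putting a_0 = 5.66 gives 96.11.

⟨r^2⟩ ≈ 96.1 Å^2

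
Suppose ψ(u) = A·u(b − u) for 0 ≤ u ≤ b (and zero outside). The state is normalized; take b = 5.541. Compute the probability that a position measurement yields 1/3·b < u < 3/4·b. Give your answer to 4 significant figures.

P ≈ 0.6866

The probability is P = ∫ |ψ|² du over [1/3·b, 3/4·b].
With A² fixed by ∫|ψ|² = 1, i.e. A² = (b^5/30)^(−1), substitute and integrate.
In terms of t = u/b (A² and the length scale cancel between numerator and denominator), P = [∫_{1/3}^{3/4} t^2·(1 - t)^2 dt] / [∫_{0}^{1} t^2·(1 - t)^2 dt].
With ∫ t^2·(1 - t)^2 dt = t^3·(6·t^2 - 15·t + 10)/30 + C, the region integral is ≈ 0.0228869 and the full one is 1/30.
This works out to P = 0.68661.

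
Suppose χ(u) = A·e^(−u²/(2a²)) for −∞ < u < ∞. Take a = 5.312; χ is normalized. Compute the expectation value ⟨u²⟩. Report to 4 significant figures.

⟨u^2⟩ ≈ 14.11

⟨u²⟩ = ∫ u^2 |χ|² du over the full domain.
Evaluating both integrals, ⟨u²⟩ = a^2/2.
With a = 5.312, ⟨u^2⟩ = 14.109.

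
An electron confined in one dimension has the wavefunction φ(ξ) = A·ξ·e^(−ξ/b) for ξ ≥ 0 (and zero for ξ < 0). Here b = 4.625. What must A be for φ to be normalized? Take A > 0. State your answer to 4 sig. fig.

The normalization condition is ∫|φ|² dξ = 1 from 0 to ∞.
Recall ∫₀^∞ ξ^m e^(−ξ/β) dξ = m!·β^(m+1), ∫|φ|² dξ = A²·(b^3/4).
So A² = (b^3/4)^(−1).
Plugging in b = 4.625 yields A = 0.20108.

A ≈ 0.2011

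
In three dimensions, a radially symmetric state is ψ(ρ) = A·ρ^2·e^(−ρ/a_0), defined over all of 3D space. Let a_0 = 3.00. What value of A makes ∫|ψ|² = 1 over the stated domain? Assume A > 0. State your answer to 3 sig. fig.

A ≈ 0.00254

Require ∫ |ψ|² 4πρ² dρ = 1 over the whole domain.
The angular integral contributes 4π, leaving ∫₀^∞ ρ²|ψ|² dρ.
The integral (without the A² prefactor) comes out to 45·π·a_0^7/2.
So A² = (45·π·a_0^7/2)^(−1).
Substituting a_0 = 3.00 gives A² = 0.000006469, so A = 0.002543.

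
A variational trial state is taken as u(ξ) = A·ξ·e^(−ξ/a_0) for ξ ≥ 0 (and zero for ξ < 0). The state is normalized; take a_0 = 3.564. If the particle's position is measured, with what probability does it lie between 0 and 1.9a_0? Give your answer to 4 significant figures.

|u|² is the probability density, so P = ∫_{0}^{1.9a_0} |u|² dξ.
With A² fixed by ∫|u|² = 1, i.e. A² = (a_0^3/4)^(−1), substitute and integrate.
Let t = ξ/a_0; then A² and the length scale cancel, so P = ∫_{0}^{1.9} t^2·e^(-2·t) dt ÷ ∫_{0}^{∞} t^2·e^(-2·t) dt.
An antiderivative of t^2·e^(-2·t) is -(2·t^2 + 2·t + 1)·e^(-2·t)/4; evaluating from 0 to 1.9 gives 1/4 - 601·e^(-19/5)/200, while the full integral is 1/4.
This works out to P = 0.73110.

P ≈ 0.7311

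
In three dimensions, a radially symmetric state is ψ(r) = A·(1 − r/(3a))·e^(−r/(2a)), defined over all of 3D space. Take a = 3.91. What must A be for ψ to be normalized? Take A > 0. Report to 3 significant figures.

A ≈ 0.0447

We need A² ∫|f|² 4πr² dr = 1, taking the integral from 0 to ∞.
The angular integral contributes 4π, leaving ∫₀^∞ r²|ψ|² dr.
Recall ∫₀^∞ r^m e^(−r/β) dr = m!·β^(m+1), the integral (without the A² prefactor) comes out to 8·π·a^3/3.
Setting this equal to 1 gives A² = 1/(8·π·a^3/3).
Plugging in a = 3.91 yields A = 0.04469.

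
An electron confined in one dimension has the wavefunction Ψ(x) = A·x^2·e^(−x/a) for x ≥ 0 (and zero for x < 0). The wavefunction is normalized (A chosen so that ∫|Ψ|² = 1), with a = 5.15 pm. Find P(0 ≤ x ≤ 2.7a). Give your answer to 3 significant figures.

|Ψ|² is the probability density, so P = ∫_{0}^{2.7a} |Ψ|² dx.
Since A² = 1/(3·a^5/4), this is the region integral divided by the full normalization integral.
Let u = x/a; then A² and the length scale cancel, so P = ∫_{0}^{2.7} u^4·e^(-2·u) du ÷ ∫_{0}^{∞} u^4·e^(-2·u) du.
With ∫ u^4·e^(-2·u) du = -(u^4/2 + u^3 + 3·u^2/2 + 3·u/2 + 3/4)·e^(-2·u) + C, the region integral is ≈ 0.47002 and the full one is 3/4.
Taking the ratio, P = 0.6267.

P ≈ 0.627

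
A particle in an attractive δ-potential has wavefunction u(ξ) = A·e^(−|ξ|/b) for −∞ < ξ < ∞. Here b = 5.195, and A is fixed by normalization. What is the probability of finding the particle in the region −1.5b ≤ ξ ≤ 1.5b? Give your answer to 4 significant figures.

P ≈ 0.9502

P = ∫_{−1.5b}^{1.5b} |u(ξ)|² dξ.
With A² fixed by ∫|u|² = 1, i.e. A² = (b)^(−1), substitute and integrate.
Both integrals are even about ξ = 0, so only the ξ ≥ 0 halves are needed (the factors of 2 cancel). In terms of t = ξ/b (A² and the length scale cancel between numerator and denominator), P = [∫_{0}^{1.5} e^(-2·t) dt] / [∫_{0}^{∞} e^(-2·t) dt].
With ∫ e^(-2·t) dt = -e^(-2·t)/2 + C, the region integral is 1/2 - e^(-3)/2 and the full one is 1/2.
Evaluating gives P = 0.95021.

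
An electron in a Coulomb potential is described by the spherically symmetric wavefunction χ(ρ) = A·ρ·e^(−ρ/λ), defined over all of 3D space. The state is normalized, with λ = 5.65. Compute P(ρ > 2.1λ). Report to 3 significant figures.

P ≈ 0.590

With dV = 4πρ²dρ, the probability is ∫|χ|² dV over ρ > 2.1λ.
The full normalization integral is A²·[3·π·λ^5] = 1, fixing A².
Let u = ρ/λ; then A², 4π and the length scale all cancel, so P = ∫_{2.1}^{∞} u^4·e^(-2·u) du ÷ ∫_{0}^{∞} u^4·e^(-2·u) du.
With ∫ u^4·e^(-2·u) du = -(u^4/2 + u^3 + 3·u^2/2 + 3·u/2 + 3/4)·e^(-2·u) + C, the region integral is ≈ 0.44237 and the full one is 3/4.
This evaluates to P = 0.5898.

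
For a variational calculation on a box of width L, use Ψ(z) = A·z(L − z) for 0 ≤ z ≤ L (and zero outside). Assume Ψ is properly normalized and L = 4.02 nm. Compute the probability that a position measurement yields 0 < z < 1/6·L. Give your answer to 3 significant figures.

The probability is P = ∫ |Ψ|² dz over [0, 1/6·L].
Since A² = 1/(L^5/30), this is the region integral divided by the full normalization integral.
Substituting u = z/L, A² and the length scale cancel in the ratio: P = ∫_{0}^{1/6} u^2·(1 - u)^2 du / ∫_{0}^{1} u^2·(1 - u)^2 du.
An antiderivative of u^2·(1 - u)^2 is u^3·(6·u^2 - 15·u + 10)/30; evaluating from 0 to 1/6 gives ≈ 0.0011831, while the full integral is 1/30.
Evaluating gives P = 23/648.

P ≈ 0.0355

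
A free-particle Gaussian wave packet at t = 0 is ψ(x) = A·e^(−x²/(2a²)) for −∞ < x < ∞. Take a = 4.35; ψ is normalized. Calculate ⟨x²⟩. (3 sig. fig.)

By definition ⟨x²⟩ = ∫ x^2 |ψ(x)|² dx.
The ratio of the moment integral to the normalization integral gives ⟨x²⟩ = a^2/2.
Putting a = 4.35 gives 9.461.

⟨x^2⟩ ≈ 9.46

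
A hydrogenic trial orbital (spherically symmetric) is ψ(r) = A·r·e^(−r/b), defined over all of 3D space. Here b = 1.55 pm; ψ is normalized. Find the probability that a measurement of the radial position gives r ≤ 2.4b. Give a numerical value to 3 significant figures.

P = ∫ |ψ|² 4πr² dr over r ≤ 2.4b.
Normalization gives A² = 1/(3·π·b^5).
Let u = r/b; then A², 4π and the length scale all cancel, so P = ∫_{0}^{2.4} u^4·e^(-2·u) du ÷ ∫_{0}^{∞} u^4·e^(-2·u) du.
An antiderivative of u^4·e^(-2·u) is -(u^4/2 + u^3 + 3·u^2/2 + 3·u/2 + 3/4)·e^(-2·u); evaluating from 0 to 2.4 gives ≈ 0.39281, while the full integral is 3/4.
The region integral divided by the full integral gives P = 0.5237.

P ≈ 0.524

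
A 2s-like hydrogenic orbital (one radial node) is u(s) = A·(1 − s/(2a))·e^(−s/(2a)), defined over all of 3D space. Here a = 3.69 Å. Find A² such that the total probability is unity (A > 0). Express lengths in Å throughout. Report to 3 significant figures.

Normalization requires ∫|u|² 4πs² ds = 1, integrated from 0 to ∞.
Using ∫₀^∞ sⁿ e^(−αs) ds = n!/αⁿ⁺¹, ∫|u|² 4πs² ds = A²·(8·π·a^3).
Hence A² = 1/[8·π·a^3].
Plugging in a = 3.69 yields A = 0.02814.

A^2 ≈ 0.000792 Å^(-3)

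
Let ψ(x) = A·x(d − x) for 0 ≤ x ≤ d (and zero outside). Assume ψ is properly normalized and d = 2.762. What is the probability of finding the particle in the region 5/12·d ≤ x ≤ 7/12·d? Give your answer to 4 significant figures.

P ≈ 0.3068

|ψ|² is the probability density, so P = ∫_{5/12·d}^{7/12·d} |ψ|² dx.
With A² fixed by ∫|ψ|² = 1, i.e. A² = (d^5/30)^(−1), substitute and integrate.
Substituting u = x/d, A² and the length scale cancel in the ratio: P = ∫_{5/12}^{7/12} u^2·(1 - u)^2 du / ∫_{0}^{1} u^2·(1 - u)^2 du.
Using ∫ u^2·(1 - u)^2 du = u^3·(6·u^2 - 15·u + 10)/30, the numerator is ≈ 0.0102254 and the denominator is 1/30.
Taking the ratio, P = 0.30676.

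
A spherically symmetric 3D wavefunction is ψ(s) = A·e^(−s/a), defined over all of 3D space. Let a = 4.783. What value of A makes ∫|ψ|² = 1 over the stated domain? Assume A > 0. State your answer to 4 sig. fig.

A ≈ 0.05394

The normalization condition is ∫|ψ|² 4πs² ds = 1 from 0 to ∞.
In 3D with spherical symmetry the volume element is 4πs² ds.
The integral (without the A² prefactor) comes out to π·a^3.
With a = 4.783: A² = 0.0029090 and A = 0.053935.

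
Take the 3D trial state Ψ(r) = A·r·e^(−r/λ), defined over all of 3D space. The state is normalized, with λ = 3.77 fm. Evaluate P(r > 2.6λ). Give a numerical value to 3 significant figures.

P ≈ 0.406

Integrate the radial probability density 4πr²|Ψ|² over r > 2.6λ.
A² is fixed by ∫₀^∞ 4πr²|Ψ|² dr = 1, i.e. A² = (3·π·λ^5)^(−1).
Substituting u = r/λ, A², 4π and the length scale all cancel in the ratio: P = ∫_{2.6}^{∞} u^4·e^(-2·u) du / ∫_{0}^{∞} u^4·e^(-2·u) du.
An antiderivative of u^4·e^(-2·u) is -(u^4/2 + u^3 + 3·u^2/2 + 3·u/2 + 3/4)·e^(-2·u); evaluating from 2.6 to ∞ gives ≈ 0.30460, while the full integral is 3/4.
Taking the ratio yields P = 0.4061.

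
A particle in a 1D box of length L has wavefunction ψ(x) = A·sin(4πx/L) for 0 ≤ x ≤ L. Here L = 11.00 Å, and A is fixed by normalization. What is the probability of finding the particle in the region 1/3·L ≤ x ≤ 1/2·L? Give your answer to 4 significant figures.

P = ∫_{1/3·L}^{1/2·L} |ψ(x)|² dx.
With A² fixed by ∫|ψ|² = 1, i.e. A² = (L/2)^(−1), substitute and integrate.
Substituting u = x/L, A² and the length scale cancel in the ratio: P = ∫_{1/3}^{1/2} sin(4·π·u)^2 du / ∫_{0}^{1} sin(4·π·u)^2 du.
Using ∫ sin(4·π·u)^2 du = u/2 - sin(4·π·u)·cos(4·π·u)/(8·π), the numerator is √(3)/(32·π) + 1/12 and the denominator is 1/2.
This works out to P = (√(3)/16 + π/6)/π.

P ≈ 0.2011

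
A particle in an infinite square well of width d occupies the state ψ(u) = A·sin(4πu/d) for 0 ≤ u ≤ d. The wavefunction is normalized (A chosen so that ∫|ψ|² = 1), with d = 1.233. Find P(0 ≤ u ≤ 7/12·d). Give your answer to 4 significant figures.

P ≈ 0.5489

P = ∫_{0}^{7/12·d} |ψ(u)|² du.
The normalization integral ∫|ψ|²du over the whole domain equals d/2·A², and A² cancels in the ratio.
Substituting t = u/d, A² and the length scale cancel in the ratio: P = ∫_{0}^{7/12} sin(4·π·t)^2 dt / ∫_{0}^{1} sin(4·π·t)^2 dt.
An antiderivative of sin(4·π·t)^2 is t/2 - sin(4·π·t)·cos(4·π·t)/(8·π); evaluating from 0 to 7/12 gives -√(3)/(32·π) + 7/24, while the full integral is 1/2.
Evaluating gives P = -√(3)/(16·π) + 7/12.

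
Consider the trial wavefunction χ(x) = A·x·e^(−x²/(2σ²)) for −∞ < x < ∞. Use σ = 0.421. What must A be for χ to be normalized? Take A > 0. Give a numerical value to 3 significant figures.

The normalization condition is ∫|χ|² dx = 1 from −∞ to ∞.
Differentiating ∫e^(−αx²) dx = √(π/α) under α to get the higher moments, the integral (without the A² prefactor) comes out to √(π)·σ^3/2.
Setting this equal to 1 gives A² = 1/(√(π)·σ^3/2).
Plugging in σ = 0.421 yields A = 3.889.

A ≈ 3.89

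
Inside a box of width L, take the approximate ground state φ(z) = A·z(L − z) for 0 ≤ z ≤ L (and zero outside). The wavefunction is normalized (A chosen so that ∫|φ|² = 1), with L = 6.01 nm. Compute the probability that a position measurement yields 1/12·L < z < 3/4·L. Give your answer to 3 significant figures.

The probability is P = ∫ |φ|² dz over [1/12·L, 3/4·L].
The normalization integral ∫|φ|²dz over the whole domain equals L^5/30·A², and A² cancels in the ratio.
Let u = z/L; then A² and the length scale cancel, so P = ∫_{1/12}^{3/4} u^2·(1 - u)^2 du ÷ ∫_{0}^{1} u^2·(1 - u)^2 du.
With ∫ u^2·(1 - u)^2 du = u^3·(6·u^2 - 15·u + 10)/30 + C, the region integral is ≈ 0.029713 and the full one is 1/30.
This works out to P = 4621/5184.

P ≈ 0.891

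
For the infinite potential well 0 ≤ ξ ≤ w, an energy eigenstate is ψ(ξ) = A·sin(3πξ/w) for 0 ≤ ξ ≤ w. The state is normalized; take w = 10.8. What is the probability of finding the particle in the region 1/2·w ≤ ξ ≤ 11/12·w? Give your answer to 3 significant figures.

P ≈ 0.470

P = ∫_{1/2·w}^{11/12·w} |ψ(ξ)|² dξ.
With A² fixed by ∫|ψ|² = 1, i.e. A² = (w/2)^(−1), substitute and integrate.
Substituting u = ξ/w, A² and the length scale cancel in the ratio: P = ∫_{1/2}^{11/12} sin(3·π·u)^2 du / ∫_{0}^{1} sin(3·π·u)^2 du.
An antiderivative of sin(3·π·u)^2 is u/2 - sin(6·π·u)/(12·π); evaluating from 1/2 to 11/12 gives 1/(12·π) + 5/24, while the full integral is 1/2.
This works out to P = (2 + 5·π)/(12·π).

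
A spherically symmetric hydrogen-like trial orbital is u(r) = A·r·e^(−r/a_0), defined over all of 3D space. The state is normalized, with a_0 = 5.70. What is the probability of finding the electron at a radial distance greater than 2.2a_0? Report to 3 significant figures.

With dV = 4πr²dr, the probability is ∫|u|² dV over r > 2.2a_0.
Normalization gives A² = 1/(3·π·a_0^5).
In terms of t = r/a_0 (A², 4π and the length scale all cancel between numerator and denominator), P = [∫_{2.2}^{∞} t^4·e^(-2·t) dt] / [∫_{0}^{∞} t^4·e^(-2·t) dt].
An antiderivative of t^4·e^(-2·t) is -(t^4/2 + t^3 + 3·t^2/2 + 3·t/2 + 3/4)·e^(-2·t); evaluating from 2.2 to ∞ gives ≈ 0.41339, while the full integral is 3/4.
This evaluates to P = 0.5512.

P ≈ 0.551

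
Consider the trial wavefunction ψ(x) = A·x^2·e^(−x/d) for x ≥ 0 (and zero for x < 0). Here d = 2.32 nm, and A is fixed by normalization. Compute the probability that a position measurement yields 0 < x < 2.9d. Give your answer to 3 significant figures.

P ≈ 0.687

P = ∫_{0}^{2.9d} |ψ(x)|² dx.
Since A² = 1/(3·d^5/4), this is the region integral divided by the full normalization integral.
Substituting u = x/d, A² and the length scale cancel in the ratio: P = ∫_{0}^{2.9} u^4·e^(-2·u) du / ∫_{0}^{∞} u^4·e^(-2·u) du.
Using ∫ u^4·e^(-2·u) du = -(u^4/2 + u^3 + 3·u^2/2 + 3·u/2 + 3/4)·e^(-2·u), the numerator is ≈ 0.51546 and the denominator is 3/4.
Taking the ratio, P = 0.6873.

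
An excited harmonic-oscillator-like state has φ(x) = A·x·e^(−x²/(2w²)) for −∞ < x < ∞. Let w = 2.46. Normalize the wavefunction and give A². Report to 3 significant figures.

We need A² ∫|f|² dx = 1, taking the integral from −∞ to ∞.
Using the Gaussian integral ∫_{−∞}^{∞} e^(−αx²) dx = √(π/α), carrying out the integral gives A² · √(π)·w^3/2.
Plugging in w = 2.46 yields A = 0.2753.

A^2 ≈ 0.0758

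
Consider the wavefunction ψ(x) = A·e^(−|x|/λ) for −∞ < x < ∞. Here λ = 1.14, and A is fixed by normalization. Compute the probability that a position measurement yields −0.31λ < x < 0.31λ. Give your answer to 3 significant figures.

The probability is P = ∫ |ψ|² dx over [−0.31λ, 0.31λ].
With A² fixed by ∫|ψ|² = 1, i.e. A² = (λ)^(−1), substitute and integrate.
By symmetry take twice the x ≥ 0 contribution in numerator and denominator; the 2's cancel. Let u = x/λ; then A² and the length scale cancel, so P = ∫_{0}^{0.31} e^(-2·u) du ÷ ∫_{0}^{∞} e^(-2·u) du.
Using ∫ e^(-2·u) du = -e^(-2·u)/2, the numerator is 1/2 - e^(-31/50)/2 and the denominator is 1/2.
Taking the ratio, P = 0.4621.

P ≈ 0.462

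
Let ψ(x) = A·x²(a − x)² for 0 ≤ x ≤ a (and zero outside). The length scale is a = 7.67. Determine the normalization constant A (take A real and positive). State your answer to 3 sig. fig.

A ≈ 0.00262

Normalization requires ∫|ψ|² dx = 1, integrated from 0 to a.
∫|ψ|² dx = A²·(a^9/630).
Hence A² = 1/[a^9/630].
With a = 7.67: A² = 0.000006858 and A = 0.002619.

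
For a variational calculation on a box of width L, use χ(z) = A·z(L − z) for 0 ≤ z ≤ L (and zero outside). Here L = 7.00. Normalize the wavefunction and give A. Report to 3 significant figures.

A ≈ 0.0422

The normalization condition is ∫|χ|² dz = 1 from 0 to L.
The integral (without the A² prefactor) comes out to L^5/30.
Setting this equal to 1 gives A² = 1/(L^5/30).
With L = 7.00: A² = 0.001785 and A = 0.04225.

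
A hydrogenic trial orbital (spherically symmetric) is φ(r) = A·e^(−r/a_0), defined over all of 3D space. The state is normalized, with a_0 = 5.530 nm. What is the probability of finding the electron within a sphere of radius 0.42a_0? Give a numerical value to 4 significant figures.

P ≈ 0.05335

P = ∫ |φ|² 4πr² dr over r ≤ 0.42a_0.
Normalization gives A² = 1/(π·a_0^3).
Let u = r/a_0; then A², 4π and the length scale all cancel, so P = ∫_{0}^{0.42} u^2·e^(-2·u) du ÷ ∫_{0}^{∞} u^2·e^(-2·u) du.
An antiderivative of u^2·e^(-2·u) is -(2·u^2 + 2·u + 1)·e^(-2·u)/4; evaluating from 0 to 0.42 gives 1/4 - 2741·e^(-21/25)/5000, while the full integral is 1/4.
The region integral divided by the full integral gives P = 0.053345.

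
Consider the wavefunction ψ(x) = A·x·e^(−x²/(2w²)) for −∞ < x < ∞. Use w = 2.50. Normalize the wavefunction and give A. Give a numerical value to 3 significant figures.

A ≈ 0.269

We need A² ∫|f|² dx = 1, taking the integral from −∞ to ∞.
Carrying out the integral gives A² · √(π)·w^3/2.
Substituting w = 2.50 gives A² = 0.07222, so A = 0.2687.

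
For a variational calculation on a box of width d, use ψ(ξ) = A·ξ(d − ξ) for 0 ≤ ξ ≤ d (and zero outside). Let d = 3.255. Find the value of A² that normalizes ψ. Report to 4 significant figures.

Require ∫ |ψ|² dξ = 1 over the whole domain.
The integral (without the A² prefactor) comes out to d^5/30.
So A² = (d^5/30)^(−1).
Substituting d = 3.255 gives A² = 0.082104, so A = 0.28654.

A^2 ≈ 0.08210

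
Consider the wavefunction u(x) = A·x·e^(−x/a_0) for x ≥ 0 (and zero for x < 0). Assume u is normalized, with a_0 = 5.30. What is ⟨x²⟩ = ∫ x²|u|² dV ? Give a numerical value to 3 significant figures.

⟨x^2⟩ ≈ 84.3

The expectation value is the |u|²-weighted average of x^2: ∫ x^2|u|² dx.
The ratio of the moment integral to the normalization integral gives ⟨x²⟩ = 3·a_0^2.
With a_0 = 5.30, ⟨x^2⟩ = 84.27.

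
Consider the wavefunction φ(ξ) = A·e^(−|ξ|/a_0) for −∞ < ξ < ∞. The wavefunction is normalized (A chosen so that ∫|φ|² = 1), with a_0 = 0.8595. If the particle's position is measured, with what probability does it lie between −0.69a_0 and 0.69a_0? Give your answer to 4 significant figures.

P ≈ 0.7484

P = ∫_{−0.69a_0}^{0.69a_0} |φ(ξ)|² dξ.
Since A² = 1/(a_0), this is the region integral divided by the full normalization integral.
Both integrals are even about ξ = 0, so only the ξ ≥ 0 halves are needed (the factors of 2 cancel). Substituting u = ξ/a_0, A² and the length scale cancel in the ratio: P = ∫_{0}^{0.69} e^(-2·u) du / ∫_{0}^{∞} e^(-2·u) du.
An antiderivative of e^(-2·u) is -e^(-2·u)/2; evaluating from 0 to 0.69 gives 1/2 - e^(-69/50)/2, while the full integral is 1/2.
Taking the ratio, P = 0.74842.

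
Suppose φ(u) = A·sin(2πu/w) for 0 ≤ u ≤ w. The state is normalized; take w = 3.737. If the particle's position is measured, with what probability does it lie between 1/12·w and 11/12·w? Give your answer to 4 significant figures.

P = ∫_{1/12·w}^{11/12·w} |φ(u)|² du.
Since A² = 1/(w/2), this is the region integral divided by the full normalization integral.
In terms of t = u/w (A² and the length scale cancel between numerator and denominator), P = [∫_{1/12}^{11/12} sin(2·π·t)^2 dt] / [∫_{0}^{1} sin(2·π·t)^2 dt].
With ∫ sin(2·π·t)^2 dt = t/2 - sin(4·π·t)/(8·π) + C, the region integral is √(3)/(8·π) + 5/12 and the full one is 1/2.
Evaluating gives P = √(3)/(4·π) + 5/6.

P ≈ 0.9712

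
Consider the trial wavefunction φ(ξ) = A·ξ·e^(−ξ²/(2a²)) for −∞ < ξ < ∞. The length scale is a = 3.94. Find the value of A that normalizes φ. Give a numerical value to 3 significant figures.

Require ∫ |φ|² dξ = 1 over the whole domain.
With ∫_{−∞}^{∞} ξ^(2m) e^(−αξ²) dξ = (2m−1)!!·√π / (2^m α^(m+1/2)), with φ = A·ξ·e^(−ξ²/(2a²)), the integral evaluates to A²·[√(π)·a^3/2].
So A² = (√(π)·a^3/2)^(−1).
Substituting a = 3.94 gives A² = 0.01845, so A = 0.1358.

A ≈ 0.136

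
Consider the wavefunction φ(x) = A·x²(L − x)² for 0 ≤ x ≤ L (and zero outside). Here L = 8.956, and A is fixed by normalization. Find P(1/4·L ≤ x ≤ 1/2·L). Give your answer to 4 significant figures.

P = ∫_{1/4·L}^{1/2·L} |φ(x)|² dx.
Since A² = 1/(L^9/630), this is the region integral divided by the full normalization integral.
Let u = x/L; then A² and the length scale cancel, so P = ∫_{1/4}^{1/2} u^4·(1 - u)^4 du ÷ ∫_{0}^{1} u^4·(1 - u)^4 du.
Using ∫ u^4·(1 - u)^4 du = u^5·(70·u^4 - 315·u^3 + 540·u^2 - 420·u + 126)/630, the numerator is ≈ 0.000715988 and the denominator is 1/630.
This works out to P = 0.45107.

P ≈ 0.4511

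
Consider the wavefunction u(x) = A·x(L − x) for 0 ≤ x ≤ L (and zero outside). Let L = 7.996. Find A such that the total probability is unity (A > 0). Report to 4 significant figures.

The normalization condition is ∫|u|² dx = 1 from 0 to L.
Expanding the polynomial and integrating term by term, with u = A·x(L − x), the integral evaluates to A²·[L^5/30].
With L = 7.996: A² = 0.00091782 and A = 0.030296.

A ≈ 0.03030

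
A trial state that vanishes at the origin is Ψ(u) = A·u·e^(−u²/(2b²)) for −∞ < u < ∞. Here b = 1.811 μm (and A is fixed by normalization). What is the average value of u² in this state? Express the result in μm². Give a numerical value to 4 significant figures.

The expectation value is the |Ψ|²-weighted average of u^2: ∫ u^2|Ψ|² du.
Differentiating ∫e^(−αu²) du = √(π/α) under α to get the higher moments, since the A² factors cancel between numerator and denominator, ⟨u²⟩ = 3·b^2/2.
With b = 1.811, ⟨u^2⟩ = 4.9196.

⟨u^2⟩ ≈ 4.920 μm^2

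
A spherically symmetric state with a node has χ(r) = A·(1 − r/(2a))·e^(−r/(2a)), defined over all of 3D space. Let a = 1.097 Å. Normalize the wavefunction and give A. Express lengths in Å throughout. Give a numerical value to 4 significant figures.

A ≈ 0.1736 Å^(-3/2)

We need A² ∫|f|² 4πr² dr = 1, taking the integral from 0 to ∞.
(Spherical symmetry: dV = 4πr² dr.)
Carrying out the integral gives A² · 8·π·a^3.
Hence A² = 1/[8·π·a^3].
Substituting a = 1.097 gives A² = 0.030140, so A = 0.17361.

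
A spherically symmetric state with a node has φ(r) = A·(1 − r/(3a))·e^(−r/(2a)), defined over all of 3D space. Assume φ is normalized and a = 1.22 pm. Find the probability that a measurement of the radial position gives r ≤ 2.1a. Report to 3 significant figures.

With dV = 4πr²dr, the probability is ∫|φ|² dV over r ≤ 2.1a.
The full normalization integral is A²·[8·π·a^3/3] = 1, fixing A².
Substituting u = r/a, A², 4π and the length scale all cancel in the ratio: P = ∫_{0}^{2.1} u^2·(1 - u/3)^2·e^(-u) du / ∫_{0}^{∞} u^2·(1 - u/3)^2·e^(-u) du.
Using ∫ u^2·(1 - u/3)^2·e^(-u) du = (-u^4 + 2·u^3 - 3·u^2 - 6·u - 6)·e^(-u)/9, the numerator is ≈ 0.22098 and the denominator is 2/3.
Taking the ratio yields P = 0.3315.

P ≈ 0.331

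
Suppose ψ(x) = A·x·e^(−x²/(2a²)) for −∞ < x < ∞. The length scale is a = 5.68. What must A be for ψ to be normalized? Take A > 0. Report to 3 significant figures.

Require ∫ |ψ|² dx = 1 over the whole domain.
With ψ = A·x·e^(−x²/(2a²)), the integral evaluates to A²·[√(π)·a^3/2].
So A² = (√(π)·a^3/2)^(−1).
Substituting a = 5.68 gives A² = 0.006158, so A = 0.07847.

A ≈ 0.0785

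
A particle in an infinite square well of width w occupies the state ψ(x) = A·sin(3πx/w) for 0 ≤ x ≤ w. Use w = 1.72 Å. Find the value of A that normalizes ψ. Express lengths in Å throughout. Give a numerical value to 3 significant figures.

A ≈ 1.08 Å^(-1/2)

The normalization condition is ∫|ψ|² dx = 1 from 0 to w.
With ψ = A·sin(3πx/w), the integral evaluates to A²·[w/2].
With w = 1.72: A² = 1.163 and A = 1.078.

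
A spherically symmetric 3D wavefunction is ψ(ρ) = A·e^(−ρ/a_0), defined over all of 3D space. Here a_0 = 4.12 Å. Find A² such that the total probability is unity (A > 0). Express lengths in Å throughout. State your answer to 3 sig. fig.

A^2 ≈ 0.00455 Å^(-3)

Normalization requires ∫|ψ|² 4πρ² dρ = 1, integrated from 0 to ∞.
The angular integral contributes 4π, leaving ∫₀^∞ ρ²|ψ|² dρ.
Recall ∫₀^∞ ρ^m e^(−ρ/β) dρ = m!·β^(m+1), carrying out the integral gives A² · π·a_0^3.
So A² = (π·a_0^3)^(−1).
Plugging in a_0 = 4.12 yields A = 0.06747.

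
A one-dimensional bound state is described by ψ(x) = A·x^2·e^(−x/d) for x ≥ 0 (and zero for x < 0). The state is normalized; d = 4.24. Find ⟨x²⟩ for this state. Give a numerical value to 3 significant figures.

⟨x²⟩ = ∫ x^2 |ψ|² dx over the full domain.
Recall ∫₀^∞ x^m e^(−x/β) dx = m!·β^(m+1), the ratio of the moment integral to the normalization integral gives ⟨x²⟩ = 15·d^2/2.
With d = 4.24, ⟨x^2⟩ = 134.8.

⟨x^2⟩ ≈ 135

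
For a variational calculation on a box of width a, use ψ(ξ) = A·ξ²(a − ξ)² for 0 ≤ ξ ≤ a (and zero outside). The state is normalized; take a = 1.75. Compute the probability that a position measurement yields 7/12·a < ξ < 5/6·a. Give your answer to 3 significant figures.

|ψ|² is the probability density, so P = ∫_{7/12·a}^{5/6·a} |ψ|² dξ.
The normalization integral ∫|ψ|²dξ over the whole domain equals a^9/630·A², and A² cancels in the ratio.
Substituting u = ξ/a, A² and the length scale cancel in the ratio: P = ∫_{7/12}^{5/6} u^4·(1 - u)^4 du / ∫_{0}^{1} u^4·(1 - u)^4 du.
Using ∫ u^4·(1 - u)^4 du = u^5·(70·u^4 - 315·u^3 + 540·u^2 - 420·u + 126)/630, the numerator is ≈ 0.00046568 and the denominator is 1/630.
The result is P = 0.2934.

P ≈ 0.293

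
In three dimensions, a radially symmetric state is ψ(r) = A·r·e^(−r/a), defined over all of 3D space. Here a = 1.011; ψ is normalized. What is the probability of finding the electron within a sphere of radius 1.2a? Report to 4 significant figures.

P ≈ 0.09587

P = ∫ |ψ|² 4πr² dr over r ≤ 1.2a.
Normalization gives A² = 1/(3·π·a^5).
In terms of u = r/a (A², 4π and the length scale all cancel between numerator and denominator), P = [∫_{0}^{1.2} u^4·e^(-2·u) du] / [∫_{0}^{∞} u^4·e^(-2·u) du].
With ∫ u^4·e^(-2·u) du = -(u^4/2 + u^3 + 3·u^2/2 + 3·u/2 + 3/4)·e^(-2·u) + C, the region integral is ≈ 0.0719014 and the full one is 3/4.
Taking the ratio yields P = 0.095869.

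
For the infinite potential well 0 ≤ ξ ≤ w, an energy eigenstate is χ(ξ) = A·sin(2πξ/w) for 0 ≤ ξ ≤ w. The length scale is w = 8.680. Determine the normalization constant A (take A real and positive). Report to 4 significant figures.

Normalization requires ∫|χ|² dξ = 1, integrated from 0 to w.
Using sin²θ = (1 − cos 2θ)/2, the integral (without the A² prefactor) comes out to w/2.
Substituting w = 8.680 gives A² = 0.23041, so A = 0.48002.

A ≈ 0.4800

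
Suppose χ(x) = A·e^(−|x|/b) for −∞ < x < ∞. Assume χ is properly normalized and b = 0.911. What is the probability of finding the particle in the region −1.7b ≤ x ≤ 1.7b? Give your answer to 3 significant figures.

P = ∫_{−1.7b}^{1.7b} |χ(x)|² dx.
The normalization integral ∫|χ|²dx over the whole domain equals b·A², and A² cancels in the ratio.
Both integrals are even about x = 0, so only the x ≥ 0 halves are needed (the factors of 2 cancel). Let u = x/b; then A² and the length scale cancel, so P = ∫_{0}^{1.7} e^(-2·u) du ÷ ∫_{0}^{∞} e^(-2·u) du.
With ∫ e^(-2·u) du = -e^(-2·u)/2 + C, the region integral is 1/2 - e^(-17/5)/2 and the full one is 1/2.
Taking the ratio, P = 0.9666.

P ≈ 0.967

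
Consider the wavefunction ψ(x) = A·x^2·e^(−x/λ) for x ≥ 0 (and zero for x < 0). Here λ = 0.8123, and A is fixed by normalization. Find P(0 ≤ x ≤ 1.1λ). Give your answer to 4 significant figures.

|ψ|² is the probability density, so P = ∫_{0}^{1.1λ} |ψ|² dx.
Since A² = 1/(3·λ^5/4), this is the region integral divided by the full normalization integral.
In terms of u = x/λ (A² and the length scale cancel between numerator and denominator), P = [∫_{0}^{1.1} u^4·e^(-2·u) du] / [∫_{0}^{∞} u^4·e^(-2·u) du].
With ∫ u^4·e^(-2·u) du = -(u^4/2 + u^3 + 3·u^2/2 + 3·u/2 + 3/4)·e^(-2·u) + C, the region integral is ≈ 0.0543722 and the full one is 3/4.
This works out to P = 0.072496.

P ≈ 0.07250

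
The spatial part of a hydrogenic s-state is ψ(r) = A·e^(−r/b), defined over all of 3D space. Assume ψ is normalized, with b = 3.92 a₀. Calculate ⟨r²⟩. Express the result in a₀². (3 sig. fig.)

⟨r²⟩ = ∫ r^2 |ψ|² 4πr² dr over the full domain.
With ∫₀^∞ r^4 e^(−αr) dr = 4!/α^5, evaluating both integrals, ⟨r²⟩ = 3·b^2.
With b = 3.92, ⟨r^2⟩ = 46.10.

⟨r^2⟩ ≈ 46.1 a₀^2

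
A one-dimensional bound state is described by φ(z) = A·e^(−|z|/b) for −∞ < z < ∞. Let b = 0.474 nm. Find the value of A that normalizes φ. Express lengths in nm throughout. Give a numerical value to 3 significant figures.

A ≈ 1.45 nm^(-1/2)

Normalization requires ∫|φ|² dz = 1, integrated from −∞ to ∞.
With φ = A·e^(−|z|/b), the integral evaluates to A²·[b].
Substituting b = 0.474 gives A² = 2.110, so A = 1.452.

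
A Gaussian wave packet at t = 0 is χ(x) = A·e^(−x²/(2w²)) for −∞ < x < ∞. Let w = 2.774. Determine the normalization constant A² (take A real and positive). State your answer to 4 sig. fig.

A^2 ≈ 0.2034

We need A² ∫|f|² dx = 1, taking the integral from −∞ to ∞.
With χ = A·e^(−x²/(2w²)), the integral evaluates to A²·[√(π)·w].
Setting this equal to 1 gives A² = 1/(√(π)·w).
Substituting w = 2.774 gives A² = 0.20338, so A = 0.45098.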